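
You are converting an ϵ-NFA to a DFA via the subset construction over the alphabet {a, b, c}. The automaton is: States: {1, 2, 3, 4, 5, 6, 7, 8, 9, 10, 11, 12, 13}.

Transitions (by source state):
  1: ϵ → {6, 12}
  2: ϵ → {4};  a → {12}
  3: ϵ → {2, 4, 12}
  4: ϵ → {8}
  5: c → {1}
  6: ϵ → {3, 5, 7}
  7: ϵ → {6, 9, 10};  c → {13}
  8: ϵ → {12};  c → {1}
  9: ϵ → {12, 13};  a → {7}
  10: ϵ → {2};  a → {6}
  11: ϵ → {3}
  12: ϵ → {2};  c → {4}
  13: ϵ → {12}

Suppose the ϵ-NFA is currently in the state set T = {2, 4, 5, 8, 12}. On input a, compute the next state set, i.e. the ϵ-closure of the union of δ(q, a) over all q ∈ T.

{2, 4, 8, 12}

2 on a → {12}.
No a-transition from 4, 5, 8, 12.
Union after reading a: {12}.
Now take the ϵ-closure:
From 12 via ϵ: add 2.
From 2 via ϵ: add 4.
From 4 via ϵ: add 8.
No new states can be added; the closed set is {2, 4, 8, 12}.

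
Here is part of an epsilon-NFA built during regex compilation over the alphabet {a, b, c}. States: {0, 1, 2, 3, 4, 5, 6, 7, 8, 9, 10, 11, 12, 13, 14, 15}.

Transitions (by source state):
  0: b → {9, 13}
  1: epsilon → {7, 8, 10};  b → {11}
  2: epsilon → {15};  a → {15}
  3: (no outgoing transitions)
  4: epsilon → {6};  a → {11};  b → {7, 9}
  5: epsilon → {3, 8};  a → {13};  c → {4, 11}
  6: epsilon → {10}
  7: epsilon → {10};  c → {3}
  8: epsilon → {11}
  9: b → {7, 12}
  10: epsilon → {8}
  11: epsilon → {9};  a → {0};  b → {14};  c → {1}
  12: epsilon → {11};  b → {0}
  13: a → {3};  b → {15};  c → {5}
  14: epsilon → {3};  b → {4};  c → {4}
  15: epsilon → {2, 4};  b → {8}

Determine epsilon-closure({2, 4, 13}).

{2, 4, 6, 8, 9, 10, 11, 13, 15}

Start with {2, 4, 13}.
From 2 via epsilon: add 15.
From 4 via epsilon: add 6.
From 6 via epsilon: add 10.
From 10 via epsilon: add 8.
From 8 via epsilon: add 11.
From 11 via epsilon: add 9.
No new states can be added; the closed set is {2, 4, 6, 8, 9, 10, 11, 13, 15}.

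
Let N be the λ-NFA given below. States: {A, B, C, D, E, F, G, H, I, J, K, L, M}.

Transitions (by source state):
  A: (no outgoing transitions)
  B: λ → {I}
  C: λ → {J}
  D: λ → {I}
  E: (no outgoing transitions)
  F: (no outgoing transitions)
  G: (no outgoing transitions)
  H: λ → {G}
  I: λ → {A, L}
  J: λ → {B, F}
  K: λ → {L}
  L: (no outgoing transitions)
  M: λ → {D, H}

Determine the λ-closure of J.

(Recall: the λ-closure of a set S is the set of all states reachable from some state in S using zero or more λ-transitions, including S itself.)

{A, B, F, I, J, L}

Start with {J}.
From J via λ: add B, F.
From B via λ: add I.
From I via λ: add A, L.
No new states can be added; the closed set is {A, B, F, I, J, L}.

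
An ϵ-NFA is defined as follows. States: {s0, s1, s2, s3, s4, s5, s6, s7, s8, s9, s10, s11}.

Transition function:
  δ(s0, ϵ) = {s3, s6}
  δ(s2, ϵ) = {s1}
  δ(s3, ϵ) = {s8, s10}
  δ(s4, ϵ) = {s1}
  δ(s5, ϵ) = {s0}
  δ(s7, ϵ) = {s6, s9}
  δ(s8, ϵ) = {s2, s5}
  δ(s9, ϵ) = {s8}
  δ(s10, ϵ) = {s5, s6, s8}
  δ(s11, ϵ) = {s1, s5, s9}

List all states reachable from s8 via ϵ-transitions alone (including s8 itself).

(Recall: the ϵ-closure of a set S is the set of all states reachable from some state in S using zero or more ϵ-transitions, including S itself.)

Start with {s8}.
From s8 via ϵ: add s2, s5.
From s2 via ϵ: add s1.
From s5 via ϵ: add s0.
From s0 via ϵ: add s3, s6.
From s3 via ϵ: add s10.
No new states can be added; the closed set is {s0, s1, s2, s3, s5, s6, s8, s10}.

{s0, s1, s2, s3, s5, s6, s8, s10}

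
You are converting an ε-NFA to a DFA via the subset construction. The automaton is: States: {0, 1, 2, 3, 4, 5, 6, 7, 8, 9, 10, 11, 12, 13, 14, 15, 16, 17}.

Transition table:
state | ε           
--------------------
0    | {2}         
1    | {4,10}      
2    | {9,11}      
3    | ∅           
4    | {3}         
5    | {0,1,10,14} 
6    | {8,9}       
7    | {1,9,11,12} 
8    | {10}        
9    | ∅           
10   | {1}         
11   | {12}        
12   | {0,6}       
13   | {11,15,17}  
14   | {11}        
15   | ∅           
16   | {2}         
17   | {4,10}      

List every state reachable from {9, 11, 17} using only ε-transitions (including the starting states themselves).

{0, 1, 2, 3, 4, 6, 8, 9, 10, 11, 12, 17}

Start with {9, 11, 17}.
From 11 via ε: add 12.
From 17 via ε: add 4, 10.
From 4 via ε: add 3.
From 10 via ε: add 1.
From 12 via ε: add 0, 6.
From 0 via ε: add 2.
From 6 via ε: add 8.
No new states can be added; the closed set is {0, 1, 2, 3, 4, 6, 8, 9, 10, 11, 12, 17}.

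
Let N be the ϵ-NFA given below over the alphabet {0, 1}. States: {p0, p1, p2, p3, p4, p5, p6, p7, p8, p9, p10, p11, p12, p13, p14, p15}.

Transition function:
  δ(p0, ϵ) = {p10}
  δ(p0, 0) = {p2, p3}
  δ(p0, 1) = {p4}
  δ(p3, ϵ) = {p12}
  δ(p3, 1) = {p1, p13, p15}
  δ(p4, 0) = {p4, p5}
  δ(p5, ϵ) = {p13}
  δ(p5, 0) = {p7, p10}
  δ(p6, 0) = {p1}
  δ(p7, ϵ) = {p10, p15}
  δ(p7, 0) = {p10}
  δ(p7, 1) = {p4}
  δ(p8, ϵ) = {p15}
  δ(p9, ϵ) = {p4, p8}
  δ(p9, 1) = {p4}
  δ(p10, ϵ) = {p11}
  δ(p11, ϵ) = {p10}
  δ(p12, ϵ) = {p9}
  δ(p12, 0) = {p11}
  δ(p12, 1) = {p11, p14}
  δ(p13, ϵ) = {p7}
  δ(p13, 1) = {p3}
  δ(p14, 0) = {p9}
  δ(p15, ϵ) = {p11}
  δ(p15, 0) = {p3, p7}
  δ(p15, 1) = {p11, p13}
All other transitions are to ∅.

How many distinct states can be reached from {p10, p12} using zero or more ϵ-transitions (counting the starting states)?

7

Start with {p10, p12}.
From p10 via ϵ: add p11.
From p12 via ϵ: add p9.
From p9 via ϵ: add p4, p8.
From p8 via ϵ: add p15.
ϵ-closure = {p4, p8, p9, p10, p11, p12, p15}, which has 7 states.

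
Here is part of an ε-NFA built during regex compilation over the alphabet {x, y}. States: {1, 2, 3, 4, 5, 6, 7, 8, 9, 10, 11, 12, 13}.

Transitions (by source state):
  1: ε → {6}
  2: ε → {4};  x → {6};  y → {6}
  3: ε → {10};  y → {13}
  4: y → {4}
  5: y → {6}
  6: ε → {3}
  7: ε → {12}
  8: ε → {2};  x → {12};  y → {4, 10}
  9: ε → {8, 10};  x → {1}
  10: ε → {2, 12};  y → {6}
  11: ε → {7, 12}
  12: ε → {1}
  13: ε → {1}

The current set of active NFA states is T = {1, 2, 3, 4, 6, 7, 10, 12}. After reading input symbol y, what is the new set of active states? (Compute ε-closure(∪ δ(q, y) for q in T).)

{1, 2, 3, 4, 6, 10, 12, 13}

2 on y → {6}.
3 on y → {13}.
4 on y → {4}.
10 on y → {6}.
No y-transition from 1, 6, 7, 12.
Union after reading y: {4, 6, 13}.
Now take the ε-closure:
From 6 via ε: add 3.
From 13 via ε: add 1.
From 3 via ε: add 10.
From 10 via ε: add 2, 12.
No new states can be added; the closed set is {1, 2, 3, 4, 6, 10, 12, 13}.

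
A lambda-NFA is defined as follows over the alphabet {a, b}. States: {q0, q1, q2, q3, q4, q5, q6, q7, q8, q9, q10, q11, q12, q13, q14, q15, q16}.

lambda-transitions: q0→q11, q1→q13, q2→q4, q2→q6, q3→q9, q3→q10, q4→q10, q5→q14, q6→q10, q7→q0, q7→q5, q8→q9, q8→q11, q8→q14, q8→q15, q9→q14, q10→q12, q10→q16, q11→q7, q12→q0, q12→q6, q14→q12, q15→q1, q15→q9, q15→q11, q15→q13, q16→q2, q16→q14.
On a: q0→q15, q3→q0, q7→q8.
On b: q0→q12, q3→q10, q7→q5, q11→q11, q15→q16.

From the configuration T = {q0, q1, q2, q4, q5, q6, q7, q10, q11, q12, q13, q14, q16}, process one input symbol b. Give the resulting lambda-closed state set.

{q0, q2, q4, q5, q6, q7, q10, q11, q12, q14, q16}

q0 on b → {q12}.
q7 on b → {q5}.
q11 on b → {q11}.
No b-transition from q1, q2, q4, q5, q6, q10, q12, q13, q14, q16.
Union after reading b: {q5, q11, q12}.
Now take the lambda-closure:
From q5 via lambda: add q14.
From q11 via lambda: add q7.
From q12 via lambda: add q0, q6.
From q6 via lambda: add q10.
From q10 via lambda: add q16.
From q16 via lambda: add q2.
From q2 via lambda: add q4.
No new states can be added; the closed set is {q0, q2, q4, q5, q6, q7, q10, q11, q12, q14, q16}.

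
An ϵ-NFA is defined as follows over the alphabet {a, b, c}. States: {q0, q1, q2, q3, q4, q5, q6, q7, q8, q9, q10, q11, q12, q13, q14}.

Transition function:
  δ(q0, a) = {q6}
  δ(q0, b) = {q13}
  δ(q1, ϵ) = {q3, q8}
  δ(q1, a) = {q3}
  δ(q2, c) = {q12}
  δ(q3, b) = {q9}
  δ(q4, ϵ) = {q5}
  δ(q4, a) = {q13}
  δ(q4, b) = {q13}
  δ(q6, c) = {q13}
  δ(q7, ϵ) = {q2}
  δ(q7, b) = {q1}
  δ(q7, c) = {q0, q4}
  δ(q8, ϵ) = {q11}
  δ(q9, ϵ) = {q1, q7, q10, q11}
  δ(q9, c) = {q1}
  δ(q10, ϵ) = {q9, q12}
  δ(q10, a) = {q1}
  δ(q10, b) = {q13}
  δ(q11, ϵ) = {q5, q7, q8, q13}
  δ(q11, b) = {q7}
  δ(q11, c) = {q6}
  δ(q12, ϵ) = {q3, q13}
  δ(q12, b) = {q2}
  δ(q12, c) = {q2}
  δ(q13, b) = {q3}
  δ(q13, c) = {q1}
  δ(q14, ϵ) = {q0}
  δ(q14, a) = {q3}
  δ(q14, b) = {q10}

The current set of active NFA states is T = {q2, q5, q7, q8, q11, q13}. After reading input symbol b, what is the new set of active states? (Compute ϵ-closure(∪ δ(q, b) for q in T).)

q7 on b → {q1}.
q11 on b → {q7}.
q13 on b → {q3}.
No b-transition from q2, q5, q8.
Union after reading b: {q1, q3, q7}.
Now take the ϵ-closure:
From q1 via ϵ: add q8.
From q7 via ϵ: add q2.
From q8 via ϵ: add q11.
From q11 via ϵ: add q5, q13.
No new states can be added; the closed set is {q1, q2, q3, q5, q7, q8, q11, q13}.

{q1, q2, q3, q5, q7, q8, q11, q13}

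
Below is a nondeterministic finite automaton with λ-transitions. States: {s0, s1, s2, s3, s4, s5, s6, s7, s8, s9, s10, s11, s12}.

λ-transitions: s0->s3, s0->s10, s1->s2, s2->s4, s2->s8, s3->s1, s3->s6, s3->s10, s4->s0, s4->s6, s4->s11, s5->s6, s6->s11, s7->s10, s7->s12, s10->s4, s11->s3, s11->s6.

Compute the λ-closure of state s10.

{s0, s1, s2, s3, s4, s6, s8, s10, s11}

Start with {s10}.
From s10 via λ: add s4.
From s4 via λ: add s0, s6, s11.
From s0 via λ: add s3.
From s3 via λ: add s1.
From s1 via λ: add s2.
From s2 via λ: add s8.
No new states can be added; the closed set is {s0, s1, s2, s3, s4, s6, s8, s10, s11}.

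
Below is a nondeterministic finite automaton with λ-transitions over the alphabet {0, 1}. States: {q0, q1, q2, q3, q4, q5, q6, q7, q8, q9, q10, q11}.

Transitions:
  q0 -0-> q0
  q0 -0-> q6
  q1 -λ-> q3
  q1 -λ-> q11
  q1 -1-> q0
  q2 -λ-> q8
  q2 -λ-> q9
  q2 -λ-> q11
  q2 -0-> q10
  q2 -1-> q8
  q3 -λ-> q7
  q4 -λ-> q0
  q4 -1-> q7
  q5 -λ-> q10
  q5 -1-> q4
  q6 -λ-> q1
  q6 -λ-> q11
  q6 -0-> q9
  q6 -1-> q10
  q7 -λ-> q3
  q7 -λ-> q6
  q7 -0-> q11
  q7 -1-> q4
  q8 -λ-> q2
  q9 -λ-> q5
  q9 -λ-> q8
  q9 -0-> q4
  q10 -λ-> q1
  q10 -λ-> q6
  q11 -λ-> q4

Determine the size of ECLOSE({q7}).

Start with {q7}.
From q7 via λ: add q3, q6.
From q6 via λ: add q1, q11.
From q11 via λ: add q4.
From q4 via λ: add q0.
λ-closure = {q0, q1, q3, q4, q6, q7, q11}, which has 7 states.

7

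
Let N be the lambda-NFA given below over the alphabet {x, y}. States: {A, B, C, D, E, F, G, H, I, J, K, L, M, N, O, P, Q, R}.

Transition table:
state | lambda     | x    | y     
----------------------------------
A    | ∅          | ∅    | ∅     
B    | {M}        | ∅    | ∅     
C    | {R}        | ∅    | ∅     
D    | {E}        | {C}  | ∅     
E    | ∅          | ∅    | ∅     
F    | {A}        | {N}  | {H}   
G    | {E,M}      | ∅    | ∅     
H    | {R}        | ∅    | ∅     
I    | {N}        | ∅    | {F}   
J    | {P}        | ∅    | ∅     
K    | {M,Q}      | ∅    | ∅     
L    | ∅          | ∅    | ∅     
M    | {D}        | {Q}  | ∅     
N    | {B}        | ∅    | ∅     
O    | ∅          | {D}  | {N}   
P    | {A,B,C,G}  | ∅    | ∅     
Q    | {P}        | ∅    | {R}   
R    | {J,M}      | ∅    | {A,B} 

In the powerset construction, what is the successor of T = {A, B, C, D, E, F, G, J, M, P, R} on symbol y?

F on y → {H}.
R on y → {A, B}.
No y-transition from A, B, C, D, E, G, J, M, P.
Union after reading y: {A, B, H}.
Now take the lambda-closure:
From B via lambda: add M.
From H via lambda: add R.
From M via lambda: add D.
From R via lambda: add J.
From D via lambda: add E.
From J via lambda: add P.
From P via lambda: add C, G.
No new states can be added; the closed set is {A, B, C, D, E, G, H, J, M, P, R}.

{A, B, C, D, E, G, H, J, M, P, R}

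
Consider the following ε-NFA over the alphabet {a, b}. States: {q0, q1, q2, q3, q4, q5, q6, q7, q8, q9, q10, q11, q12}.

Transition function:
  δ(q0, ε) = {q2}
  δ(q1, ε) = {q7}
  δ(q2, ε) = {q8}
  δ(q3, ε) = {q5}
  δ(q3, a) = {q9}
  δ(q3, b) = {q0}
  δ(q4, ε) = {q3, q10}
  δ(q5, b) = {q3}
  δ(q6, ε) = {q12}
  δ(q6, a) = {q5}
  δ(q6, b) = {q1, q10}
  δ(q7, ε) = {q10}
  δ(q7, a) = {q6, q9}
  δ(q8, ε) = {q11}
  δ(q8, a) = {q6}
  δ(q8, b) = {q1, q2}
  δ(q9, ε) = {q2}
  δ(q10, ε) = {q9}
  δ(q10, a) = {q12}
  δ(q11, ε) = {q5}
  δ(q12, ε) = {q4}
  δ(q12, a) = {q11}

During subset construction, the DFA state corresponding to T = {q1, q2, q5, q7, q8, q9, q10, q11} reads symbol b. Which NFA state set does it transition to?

{q1, q2, q3, q5, q7, q8, q9, q10, q11}

q5 on b → {q3}.
q8 on b → {q1, q2}.
No b-transition from q1, q2, q7, q9, q10, q11.
Union after reading b: {q1, q2, q3}.
Now take the ε-closure:
From q1 via ε: add q7.
From q2 via ε: add q8.
From q3 via ε: add q5.
From q7 via ε: add q10.
From q8 via ε: add q11.
From q10 via ε: add q9.
No new states can be added; the closed set is {q1, q2, q3, q5, q7, q8, q9, q10, q11}.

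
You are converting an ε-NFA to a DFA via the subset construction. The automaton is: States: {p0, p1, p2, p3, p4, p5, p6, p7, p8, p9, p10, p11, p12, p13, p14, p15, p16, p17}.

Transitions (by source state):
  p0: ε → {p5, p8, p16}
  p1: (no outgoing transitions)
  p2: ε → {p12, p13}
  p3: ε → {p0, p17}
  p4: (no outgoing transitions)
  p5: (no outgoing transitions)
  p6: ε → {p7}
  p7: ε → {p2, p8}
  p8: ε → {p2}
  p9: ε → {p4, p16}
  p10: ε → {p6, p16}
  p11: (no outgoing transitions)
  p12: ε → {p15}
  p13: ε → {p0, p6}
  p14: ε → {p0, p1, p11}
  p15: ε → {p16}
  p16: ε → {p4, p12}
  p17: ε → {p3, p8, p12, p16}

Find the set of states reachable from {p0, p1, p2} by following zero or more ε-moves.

{p0, p1, p2, p4, p5, p6, p7, p8, p12, p13, p15, p16}

Start with {p0, p1, p2}.
From p0 via ε: add p5, p8, p16.
From p2 via ε: add p12, p13.
From p12 via ε: add p15.
From p13 via ε: add p6.
From p16 via ε: add p4.
From p6 via ε: add p7.
No new states can be added; the closed set is {p0, p1, p2, p4, p5, p6, p7, p8, p12, p13, p15, p16}.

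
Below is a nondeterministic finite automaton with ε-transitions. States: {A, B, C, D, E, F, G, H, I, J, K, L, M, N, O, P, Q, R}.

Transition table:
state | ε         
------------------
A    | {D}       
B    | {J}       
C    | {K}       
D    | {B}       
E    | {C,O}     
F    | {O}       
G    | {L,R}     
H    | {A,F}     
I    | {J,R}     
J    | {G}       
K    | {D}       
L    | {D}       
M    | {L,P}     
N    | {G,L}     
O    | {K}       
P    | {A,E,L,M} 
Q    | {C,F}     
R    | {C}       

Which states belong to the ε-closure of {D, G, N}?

{B, C, D, G, J, K, L, N, R}

Start with {D, G, N}.
From D via ε: add B.
From G via ε: add L, R.
From B via ε: add J.
From R via ε: add C.
From C via ε: add K.
No new states can be added; the closed set is {B, C, D, G, J, K, L, N, R}.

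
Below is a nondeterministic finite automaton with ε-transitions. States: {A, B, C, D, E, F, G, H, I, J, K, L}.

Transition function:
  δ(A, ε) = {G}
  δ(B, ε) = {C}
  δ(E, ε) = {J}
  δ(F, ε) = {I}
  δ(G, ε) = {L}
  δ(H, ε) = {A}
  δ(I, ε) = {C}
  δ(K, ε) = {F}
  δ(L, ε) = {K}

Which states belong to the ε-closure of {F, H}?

Start with {F, H}.
From F via ε: add I.
From H via ε: add A.
From A via ε: add G.
From I via ε: add C.
From G via ε: add L.
From L via ε: add K.
No new states can be added; the closed set is {A, C, F, G, H, I, K, L}.

{A, C, F, G, H, I, K, L}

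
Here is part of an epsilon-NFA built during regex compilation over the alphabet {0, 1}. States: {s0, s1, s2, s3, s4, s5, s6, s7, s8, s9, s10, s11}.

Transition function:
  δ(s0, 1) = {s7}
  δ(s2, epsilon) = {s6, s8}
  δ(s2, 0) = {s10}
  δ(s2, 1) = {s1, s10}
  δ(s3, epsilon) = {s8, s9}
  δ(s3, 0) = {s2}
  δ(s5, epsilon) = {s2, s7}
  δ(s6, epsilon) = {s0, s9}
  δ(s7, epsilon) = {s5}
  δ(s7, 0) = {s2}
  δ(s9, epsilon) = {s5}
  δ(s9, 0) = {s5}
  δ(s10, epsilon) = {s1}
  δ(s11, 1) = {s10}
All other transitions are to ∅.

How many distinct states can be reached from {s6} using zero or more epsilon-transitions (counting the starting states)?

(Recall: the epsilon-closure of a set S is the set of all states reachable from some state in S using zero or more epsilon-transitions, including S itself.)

Start with {s6}.
From s6 via epsilon: add s0, s9.
From s9 via epsilon: add s5.
From s5 via epsilon: add s2, s7.
From s2 via epsilon: add s8.
epsilon-closure = {s0, s2, s5, s6, s7, s8, s9}, which has 7 states.

7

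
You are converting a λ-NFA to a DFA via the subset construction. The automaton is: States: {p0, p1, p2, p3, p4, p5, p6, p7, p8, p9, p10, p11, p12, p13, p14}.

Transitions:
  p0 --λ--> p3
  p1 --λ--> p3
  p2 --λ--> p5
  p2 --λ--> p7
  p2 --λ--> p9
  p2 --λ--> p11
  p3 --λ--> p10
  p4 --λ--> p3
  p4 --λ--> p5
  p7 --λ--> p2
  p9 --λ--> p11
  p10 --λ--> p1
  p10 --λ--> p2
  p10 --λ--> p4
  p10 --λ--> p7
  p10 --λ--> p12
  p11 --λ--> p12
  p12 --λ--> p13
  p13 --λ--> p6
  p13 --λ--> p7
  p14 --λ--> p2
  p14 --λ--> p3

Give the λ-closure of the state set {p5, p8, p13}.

{p2, p5, p6, p7, p8, p9, p11, p12, p13}

Start with {p5, p8, p13}.
From p13 via λ: add p6, p7.
From p7 via λ: add p2.
From p2 via λ: add p9, p11.
From p11 via λ: add p12.
No new states can be added; the closed set is {p2, p5, p6, p7, p8, p9, p11, p12, p13}.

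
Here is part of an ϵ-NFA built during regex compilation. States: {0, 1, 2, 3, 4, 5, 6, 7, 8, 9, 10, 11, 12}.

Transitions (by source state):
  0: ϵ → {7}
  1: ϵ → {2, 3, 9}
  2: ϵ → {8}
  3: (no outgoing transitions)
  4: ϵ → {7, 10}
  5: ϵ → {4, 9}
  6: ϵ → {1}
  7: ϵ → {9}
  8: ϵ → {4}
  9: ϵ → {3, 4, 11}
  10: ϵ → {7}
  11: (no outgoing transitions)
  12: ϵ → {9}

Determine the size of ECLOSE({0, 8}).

Start with {0, 8}.
From 0 via ϵ: add 7.
From 8 via ϵ: add 4.
From 4 via ϵ: add 10.
From 7 via ϵ: add 9.
From 9 via ϵ: add 3, 11.
ϵ-closure = {0, 3, 4, 7, 8, 9, 10, 11}, which has 8 states.

8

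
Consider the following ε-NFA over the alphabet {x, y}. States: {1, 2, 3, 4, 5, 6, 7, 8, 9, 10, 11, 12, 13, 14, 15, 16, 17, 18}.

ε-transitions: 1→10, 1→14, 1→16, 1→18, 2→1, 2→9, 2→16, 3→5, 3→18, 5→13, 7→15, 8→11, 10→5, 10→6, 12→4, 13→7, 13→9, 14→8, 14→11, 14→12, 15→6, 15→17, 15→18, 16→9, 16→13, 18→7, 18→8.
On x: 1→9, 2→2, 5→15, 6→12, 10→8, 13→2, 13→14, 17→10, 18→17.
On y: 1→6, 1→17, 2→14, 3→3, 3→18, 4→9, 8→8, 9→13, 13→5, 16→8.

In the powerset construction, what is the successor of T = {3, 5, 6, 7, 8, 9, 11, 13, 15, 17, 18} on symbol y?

3 on y → {3, 18}.
8 on y → {8}.
9 on y → {13}.
13 on y → {5}.
No y-transition from 5, 6, 7, 11, 15, 17, 18.
Union after reading y: {3, 5, 8, 13, 18}.
Now take the ε-closure:
From 8 via ε: add 11.
From 13 via ε: add 7, 9.
From 7 via ε: add 15.
From 15 via ε: add 6, 17.
No new states can be added; the closed set is {3, 5, 6, 7, 8, 9, 11, 13, 15, 17, 18}.

{3, 5, 6, 7, 8, 9, 11, 13, 15, 17, 18}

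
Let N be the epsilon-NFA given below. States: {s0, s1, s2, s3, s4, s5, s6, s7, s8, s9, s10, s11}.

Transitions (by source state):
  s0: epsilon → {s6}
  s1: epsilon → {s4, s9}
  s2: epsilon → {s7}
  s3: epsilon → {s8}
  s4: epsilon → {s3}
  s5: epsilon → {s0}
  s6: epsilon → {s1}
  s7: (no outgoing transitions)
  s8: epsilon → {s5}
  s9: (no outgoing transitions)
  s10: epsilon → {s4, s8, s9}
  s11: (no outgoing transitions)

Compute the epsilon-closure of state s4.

{s0, s1, s3, s4, s5, s6, s8, s9}

Start with {s4}.
From s4 via epsilon: add s3.
From s3 via epsilon: add s8.
From s8 via epsilon: add s5.
From s5 via epsilon: add s0.
From s0 via epsilon: add s6.
From s6 via epsilon: add s1.
From s1 via epsilon: add s9.
No new states can be added; the closed set is {s0, s1, s3, s4, s5, s6, s8, s9}.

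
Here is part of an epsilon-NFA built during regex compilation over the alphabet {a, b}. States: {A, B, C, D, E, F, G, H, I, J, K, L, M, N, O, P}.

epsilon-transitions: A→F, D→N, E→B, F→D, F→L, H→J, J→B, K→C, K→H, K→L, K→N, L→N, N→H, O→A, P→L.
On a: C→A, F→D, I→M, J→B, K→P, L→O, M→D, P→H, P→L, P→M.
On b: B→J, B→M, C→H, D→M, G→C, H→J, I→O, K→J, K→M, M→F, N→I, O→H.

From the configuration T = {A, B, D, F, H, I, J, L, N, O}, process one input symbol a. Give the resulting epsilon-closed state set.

{A, B, D, F, H, J, L, M, N, O}

F on a → {D}.
I on a → {M}.
J on a → {B}.
L on a → {O}.
No a-transition from A, B, D, H, N, O.
Union after reading a: {B, D, M, O}.
Now take the epsilon-closure:
From D via epsilon: add N.
From O via epsilon: add A.
From A via epsilon: add F.
From N via epsilon: add H.
From F via epsilon: add L.
From H via epsilon: add J.
No new states can be added; the closed set is {A, B, D, F, H, J, L, M, N, O}.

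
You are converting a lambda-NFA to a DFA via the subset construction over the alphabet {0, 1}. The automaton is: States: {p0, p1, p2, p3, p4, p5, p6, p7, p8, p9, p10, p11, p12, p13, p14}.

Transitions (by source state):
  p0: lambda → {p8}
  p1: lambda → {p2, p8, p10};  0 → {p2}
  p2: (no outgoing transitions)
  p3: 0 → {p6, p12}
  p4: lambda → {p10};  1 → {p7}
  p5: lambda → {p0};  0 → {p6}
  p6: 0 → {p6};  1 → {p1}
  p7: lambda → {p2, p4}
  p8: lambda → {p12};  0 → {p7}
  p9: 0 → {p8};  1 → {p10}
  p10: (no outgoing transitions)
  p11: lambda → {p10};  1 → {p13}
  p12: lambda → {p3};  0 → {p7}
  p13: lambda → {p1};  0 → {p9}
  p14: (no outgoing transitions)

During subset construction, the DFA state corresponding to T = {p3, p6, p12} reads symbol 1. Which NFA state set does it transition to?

{p1, p2, p3, p8, p10, p12}

p6 on 1 → {p1}.
No 1-transition from p3, p12.
Union after reading 1: {p1}.
Now take the lambda-closure:
From p1 via lambda: add p2, p8, p10.
From p8 via lambda: add p12.
From p12 via lambda: add p3.
No new states can be added; the closed set is {p1, p2, p3, p8, p10, p12}.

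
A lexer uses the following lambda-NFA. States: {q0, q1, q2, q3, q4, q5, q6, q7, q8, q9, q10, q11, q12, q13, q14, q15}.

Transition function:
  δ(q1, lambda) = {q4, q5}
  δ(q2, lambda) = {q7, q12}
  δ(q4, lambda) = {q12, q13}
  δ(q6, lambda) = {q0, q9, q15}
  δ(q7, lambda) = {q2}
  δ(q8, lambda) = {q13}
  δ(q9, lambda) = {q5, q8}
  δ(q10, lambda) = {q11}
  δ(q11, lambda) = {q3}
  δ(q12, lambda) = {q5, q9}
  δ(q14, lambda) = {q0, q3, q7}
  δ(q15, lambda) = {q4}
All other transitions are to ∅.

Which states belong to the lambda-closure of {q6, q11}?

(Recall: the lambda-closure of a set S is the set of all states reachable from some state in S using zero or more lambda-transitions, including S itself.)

{q0, q3, q4, q5, q6, q8, q9, q11, q12, q13, q15}

Start with {q6, q11}.
From q6 via lambda: add q0, q9, q15.
From q11 via lambda: add q3.
From q9 via lambda: add q5, q8.
From q15 via lambda: add q4.
From q4 via lambda: add q12, q13.
No new states can be added; the closed set is {q0, q3, q4, q5, q6, q8, q9, q11, q12, q13, q15}.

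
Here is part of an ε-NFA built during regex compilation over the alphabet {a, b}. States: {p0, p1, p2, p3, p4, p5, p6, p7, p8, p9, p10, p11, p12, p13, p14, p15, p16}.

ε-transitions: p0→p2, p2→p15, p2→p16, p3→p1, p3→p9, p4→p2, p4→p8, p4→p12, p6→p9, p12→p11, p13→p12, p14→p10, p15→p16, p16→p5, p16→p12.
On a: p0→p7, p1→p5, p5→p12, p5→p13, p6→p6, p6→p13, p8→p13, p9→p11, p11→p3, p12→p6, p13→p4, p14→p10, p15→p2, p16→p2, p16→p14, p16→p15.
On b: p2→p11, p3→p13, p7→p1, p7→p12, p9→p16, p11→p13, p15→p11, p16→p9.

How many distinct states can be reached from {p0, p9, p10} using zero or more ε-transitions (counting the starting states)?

9

Start with {p0, p9, p10}.
From p0 via ε: add p2.
From p2 via ε: add p15, p16.
From p16 via ε: add p5, p12.
From p12 via ε: add p11.
ε-closure = {p0, p2, p5, p9, p10, p11, p12, p15, p16}, which has 9 states.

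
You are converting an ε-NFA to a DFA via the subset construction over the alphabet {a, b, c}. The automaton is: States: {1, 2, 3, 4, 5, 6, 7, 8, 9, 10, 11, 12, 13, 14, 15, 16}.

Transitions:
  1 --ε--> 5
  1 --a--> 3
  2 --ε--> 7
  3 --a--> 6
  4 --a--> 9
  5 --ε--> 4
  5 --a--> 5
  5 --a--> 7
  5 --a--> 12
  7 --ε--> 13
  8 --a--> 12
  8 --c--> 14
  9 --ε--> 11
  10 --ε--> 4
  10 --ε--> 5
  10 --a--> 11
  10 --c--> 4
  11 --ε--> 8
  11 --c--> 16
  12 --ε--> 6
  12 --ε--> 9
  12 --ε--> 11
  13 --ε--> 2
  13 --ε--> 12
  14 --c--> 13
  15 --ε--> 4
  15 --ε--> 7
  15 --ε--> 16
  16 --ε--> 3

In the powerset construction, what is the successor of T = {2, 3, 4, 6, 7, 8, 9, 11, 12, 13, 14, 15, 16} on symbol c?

{2, 3, 6, 7, 8, 9, 11, 12, 13, 14, 16}

8 on c → {14}.
11 on c → {16}.
14 on c → {13}.
No c-transition from 2, 3, 4, 6, 7, 9, 12, 13, 15, 16.
Union after reading c: {13, 14, 16}.
Now take the ε-closure:
From 13 via ε: add 2, 12.
From 16 via ε: add 3.
From 2 via ε: add 7.
From 12 via ε: add 6, 9, 11.
From 11 via ε: add 8.
No new states can be added; the closed set is {2, 3, 6, 7, 8, 9, 11, 12, 13, 14, 16}.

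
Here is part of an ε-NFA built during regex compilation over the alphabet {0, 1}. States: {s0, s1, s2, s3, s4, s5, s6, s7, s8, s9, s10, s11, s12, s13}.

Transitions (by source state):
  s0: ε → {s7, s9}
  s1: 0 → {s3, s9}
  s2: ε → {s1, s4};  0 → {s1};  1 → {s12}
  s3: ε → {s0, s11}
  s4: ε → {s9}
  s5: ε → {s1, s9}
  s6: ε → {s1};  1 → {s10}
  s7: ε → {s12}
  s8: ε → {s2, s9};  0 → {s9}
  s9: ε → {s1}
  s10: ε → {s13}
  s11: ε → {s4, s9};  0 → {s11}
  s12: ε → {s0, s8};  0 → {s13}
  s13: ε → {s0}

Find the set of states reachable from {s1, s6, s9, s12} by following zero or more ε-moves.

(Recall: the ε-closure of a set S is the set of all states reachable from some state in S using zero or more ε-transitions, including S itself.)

Start with {s1, s6, s9, s12}.
From s12 via ε: add s0, s8.
From s0 via ε: add s7.
From s8 via ε: add s2.
From s2 via ε: add s4.
No new states can be added; the closed set is {s0, s1, s2, s4, s6, s7, s8, s9, s12}.

{s0, s1, s2, s4, s6, s7, s8, s9, s12}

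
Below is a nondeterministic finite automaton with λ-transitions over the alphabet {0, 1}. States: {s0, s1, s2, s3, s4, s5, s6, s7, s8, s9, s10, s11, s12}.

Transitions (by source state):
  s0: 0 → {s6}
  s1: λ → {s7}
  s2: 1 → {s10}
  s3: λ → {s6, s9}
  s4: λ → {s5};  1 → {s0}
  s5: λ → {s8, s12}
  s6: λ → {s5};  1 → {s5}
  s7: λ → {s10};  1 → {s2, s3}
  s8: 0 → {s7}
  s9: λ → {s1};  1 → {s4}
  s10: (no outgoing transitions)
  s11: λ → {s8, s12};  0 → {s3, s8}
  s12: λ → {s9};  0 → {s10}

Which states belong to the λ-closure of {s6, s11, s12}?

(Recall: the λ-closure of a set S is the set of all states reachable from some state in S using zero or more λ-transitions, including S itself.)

{s1, s5, s6, s7, s8, s9, s10, s11, s12}

Start with {s6, s11, s12}.
From s6 via λ: add s5.
From s11 via λ: add s8.
From s12 via λ: add s9.
From s9 via λ: add s1.
From s1 via λ: add s7.
From s7 via λ: add s10.
No new states can be added; the closed set is {s1, s5, s6, s7, s8, s9, s10, s11, s12}.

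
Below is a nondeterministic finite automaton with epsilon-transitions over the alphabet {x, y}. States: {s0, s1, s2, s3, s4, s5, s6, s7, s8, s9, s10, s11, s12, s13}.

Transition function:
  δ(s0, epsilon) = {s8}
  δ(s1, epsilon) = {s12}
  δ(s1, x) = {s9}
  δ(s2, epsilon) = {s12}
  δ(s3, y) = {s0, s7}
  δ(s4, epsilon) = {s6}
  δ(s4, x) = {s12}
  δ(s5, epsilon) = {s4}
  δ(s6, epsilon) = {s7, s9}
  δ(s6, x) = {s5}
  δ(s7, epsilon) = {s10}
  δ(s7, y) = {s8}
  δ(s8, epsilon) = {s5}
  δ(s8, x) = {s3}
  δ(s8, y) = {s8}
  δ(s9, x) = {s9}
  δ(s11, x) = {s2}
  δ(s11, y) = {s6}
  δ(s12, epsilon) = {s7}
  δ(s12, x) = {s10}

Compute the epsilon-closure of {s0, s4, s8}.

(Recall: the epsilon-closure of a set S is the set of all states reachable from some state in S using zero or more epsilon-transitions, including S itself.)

Start with {s0, s4, s8}.
From s4 via epsilon: add s6.
From s8 via epsilon: add s5.
From s6 via epsilon: add s7, s9.
From s7 via epsilon: add s10.
No new states can be added; the closed set is {s0, s4, s5, s6, s7, s8, s9, s10}.

{s0, s4, s5, s6, s7, s8, s9, s10}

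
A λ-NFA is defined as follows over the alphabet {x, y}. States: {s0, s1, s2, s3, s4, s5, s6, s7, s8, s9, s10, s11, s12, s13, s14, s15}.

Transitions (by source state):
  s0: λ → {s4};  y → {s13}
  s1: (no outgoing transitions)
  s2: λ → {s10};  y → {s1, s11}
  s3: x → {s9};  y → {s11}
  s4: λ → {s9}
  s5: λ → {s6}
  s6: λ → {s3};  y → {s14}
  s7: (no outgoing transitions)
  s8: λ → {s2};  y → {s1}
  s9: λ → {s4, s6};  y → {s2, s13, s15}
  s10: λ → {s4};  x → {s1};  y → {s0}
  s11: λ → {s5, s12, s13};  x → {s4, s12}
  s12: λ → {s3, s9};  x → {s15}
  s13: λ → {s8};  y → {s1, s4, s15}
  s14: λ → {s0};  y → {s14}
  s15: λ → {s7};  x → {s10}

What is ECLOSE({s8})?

Start with {s8}.
From s8 via λ: add s2.
From s2 via λ: add s10.
From s10 via λ: add s4.
From s4 via λ: add s9.
From s9 via λ: add s6.
From s6 via λ: add s3.
No new states can be added; the closed set is {s2, s3, s4, s6, s8, s9, s10}.

{s2, s3, s4, s6, s8, s9, s10}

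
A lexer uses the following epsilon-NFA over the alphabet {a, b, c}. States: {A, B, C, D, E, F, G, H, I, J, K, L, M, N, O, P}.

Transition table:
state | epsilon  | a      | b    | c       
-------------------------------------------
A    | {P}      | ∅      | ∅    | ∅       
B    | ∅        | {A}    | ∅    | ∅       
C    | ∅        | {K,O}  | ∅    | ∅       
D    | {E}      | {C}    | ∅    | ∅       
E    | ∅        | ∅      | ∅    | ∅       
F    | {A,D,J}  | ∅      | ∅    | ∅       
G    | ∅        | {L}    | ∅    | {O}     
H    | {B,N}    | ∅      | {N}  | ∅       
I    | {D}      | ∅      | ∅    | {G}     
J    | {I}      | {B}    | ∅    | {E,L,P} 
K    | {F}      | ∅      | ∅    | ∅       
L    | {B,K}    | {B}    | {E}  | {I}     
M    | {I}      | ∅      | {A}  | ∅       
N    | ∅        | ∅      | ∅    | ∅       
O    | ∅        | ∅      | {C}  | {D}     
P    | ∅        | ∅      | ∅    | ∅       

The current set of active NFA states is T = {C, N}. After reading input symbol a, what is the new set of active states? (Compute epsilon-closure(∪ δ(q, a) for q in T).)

C on a → {K, O}.
No a-transition from N.
Union after reading a: {K, O}.
Now take the epsilon-closure:
From K via epsilon: add F.
From F via epsilon: add A, D, J.
From A via epsilon: add P.
From D via epsilon: add E.
From J via epsilon: add I.
No new states can be added; the closed set is {A, D, E, F, I, J, K, O, P}.

{A, D, E, F, I, J, K, O, P}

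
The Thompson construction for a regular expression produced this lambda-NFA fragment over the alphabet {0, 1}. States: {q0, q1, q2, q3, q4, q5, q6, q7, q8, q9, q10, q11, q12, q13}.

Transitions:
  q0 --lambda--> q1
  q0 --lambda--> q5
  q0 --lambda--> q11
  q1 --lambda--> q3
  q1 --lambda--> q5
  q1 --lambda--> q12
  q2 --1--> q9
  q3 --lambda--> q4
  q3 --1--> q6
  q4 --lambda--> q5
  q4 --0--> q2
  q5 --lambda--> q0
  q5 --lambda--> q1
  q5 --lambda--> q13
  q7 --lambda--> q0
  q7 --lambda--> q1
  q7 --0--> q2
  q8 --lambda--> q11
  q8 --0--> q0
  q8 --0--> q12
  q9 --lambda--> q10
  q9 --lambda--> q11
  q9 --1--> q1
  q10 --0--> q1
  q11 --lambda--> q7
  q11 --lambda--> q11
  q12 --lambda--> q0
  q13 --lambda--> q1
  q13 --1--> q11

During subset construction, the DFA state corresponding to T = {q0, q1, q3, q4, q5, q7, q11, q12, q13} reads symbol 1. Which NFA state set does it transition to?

q3 on 1 → {q6}.
q13 on 1 → {q11}.
No 1-transition from q0, q1, q4, q5, q7, q11, q12.
Union after reading 1: {q6, q11}.
Now take the lambda-closure:
From q11 via lambda: add q7.
From q7 via lambda: add q0, q1.
From q0 via lambda: add q5.
From q1 via lambda: add q3, q12.
From q3 via lambda: add q4.
From q5 via lambda: add q13.
No new states can be added; the closed set is {q0, q1, q3, q4, q5, q6, q7, q11, q12, q13}.

{q0, q1, q3, q4, q5, q6, q7, q11, q12, q13}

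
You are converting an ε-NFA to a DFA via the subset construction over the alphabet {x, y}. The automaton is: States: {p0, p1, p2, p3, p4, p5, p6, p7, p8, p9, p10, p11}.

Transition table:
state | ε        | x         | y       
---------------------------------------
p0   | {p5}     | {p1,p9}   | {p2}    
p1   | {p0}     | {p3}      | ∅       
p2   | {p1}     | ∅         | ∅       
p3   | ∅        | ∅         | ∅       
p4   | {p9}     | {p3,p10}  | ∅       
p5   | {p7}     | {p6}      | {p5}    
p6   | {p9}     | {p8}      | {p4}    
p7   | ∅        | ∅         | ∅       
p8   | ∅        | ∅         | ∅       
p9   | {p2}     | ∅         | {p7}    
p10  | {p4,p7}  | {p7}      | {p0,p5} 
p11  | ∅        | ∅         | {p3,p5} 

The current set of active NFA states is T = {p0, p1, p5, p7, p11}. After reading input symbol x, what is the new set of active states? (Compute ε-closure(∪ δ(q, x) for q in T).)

{p0, p1, p2, p3, p5, p6, p7, p9}

p0 on x → {p1, p9}.
p1 on x → {p3}.
p5 on x → {p6}.
No x-transition from p7, p11.
Union after reading x: {p1, p3, p6, p9}.
Now take the ε-closure:
From p1 via ε: add p0.
From p9 via ε: add p2.
From p0 via ε: add p5.
From p5 via ε: add p7.
No new states can be added; the closed set is {p0, p1, p2, p3, p5, p6, p7, p9}.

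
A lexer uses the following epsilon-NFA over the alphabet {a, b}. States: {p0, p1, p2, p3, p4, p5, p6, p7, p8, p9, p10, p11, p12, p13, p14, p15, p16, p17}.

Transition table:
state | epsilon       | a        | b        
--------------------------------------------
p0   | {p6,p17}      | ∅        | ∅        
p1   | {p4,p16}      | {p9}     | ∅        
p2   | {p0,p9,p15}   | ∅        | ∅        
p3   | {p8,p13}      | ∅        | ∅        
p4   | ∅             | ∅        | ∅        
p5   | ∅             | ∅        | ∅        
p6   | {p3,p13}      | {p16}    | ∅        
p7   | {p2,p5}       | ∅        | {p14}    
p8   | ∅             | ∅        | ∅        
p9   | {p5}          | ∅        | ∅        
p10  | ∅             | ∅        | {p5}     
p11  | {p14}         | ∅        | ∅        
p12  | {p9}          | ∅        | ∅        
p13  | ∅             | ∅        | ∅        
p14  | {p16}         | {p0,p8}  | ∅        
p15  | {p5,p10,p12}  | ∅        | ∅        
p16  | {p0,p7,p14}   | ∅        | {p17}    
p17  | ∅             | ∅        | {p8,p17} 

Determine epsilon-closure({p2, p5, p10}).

{p0, p2, p3, p5, p6, p8, p9, p10, p12, p13, p15, p17}

Start with {p2, p5, p10}.
From p2 via epsilon: add p0, p9, p15.
From p0 via epsilon: add p6, p17.
From p15 via epsilon: add p12.
From p6 via epsilon: add p3, p13.
From p3 via epsilon: add p8.
No new states can be added; the closed set is {p0, p2, p3, p5, p6, p8, p9, p10, p12, p13, p15, p17}.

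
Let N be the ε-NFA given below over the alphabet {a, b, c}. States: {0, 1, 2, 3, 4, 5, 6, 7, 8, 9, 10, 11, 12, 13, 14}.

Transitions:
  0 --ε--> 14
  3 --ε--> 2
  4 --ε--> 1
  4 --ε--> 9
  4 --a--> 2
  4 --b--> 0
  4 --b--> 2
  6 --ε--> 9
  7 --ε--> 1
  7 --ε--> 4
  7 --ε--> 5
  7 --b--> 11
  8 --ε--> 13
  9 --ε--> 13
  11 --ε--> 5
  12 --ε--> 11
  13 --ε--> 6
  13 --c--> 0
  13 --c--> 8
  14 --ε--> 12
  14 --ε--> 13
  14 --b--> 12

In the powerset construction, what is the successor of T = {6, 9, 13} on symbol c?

13 on c → {0, 8}.
No c-transition from 6, 9.
Union after reading c: {0, 8}.
Now take the ε-closure:
From 0 via ε: add 14.
From 8 via ε: add 13.
From 13 via ε: add 6.
From 14 via ε: add 12.
From 6 via ε: add 9.
From 12 via ε: add 11.
From 11 via ε: add 5.
No new states can be added; the closed set is {0, 5, 6, 8, 9, 11, 12, 13, 14}.

{0, 5, 6, 8, 9, 11, 12, 13, 14}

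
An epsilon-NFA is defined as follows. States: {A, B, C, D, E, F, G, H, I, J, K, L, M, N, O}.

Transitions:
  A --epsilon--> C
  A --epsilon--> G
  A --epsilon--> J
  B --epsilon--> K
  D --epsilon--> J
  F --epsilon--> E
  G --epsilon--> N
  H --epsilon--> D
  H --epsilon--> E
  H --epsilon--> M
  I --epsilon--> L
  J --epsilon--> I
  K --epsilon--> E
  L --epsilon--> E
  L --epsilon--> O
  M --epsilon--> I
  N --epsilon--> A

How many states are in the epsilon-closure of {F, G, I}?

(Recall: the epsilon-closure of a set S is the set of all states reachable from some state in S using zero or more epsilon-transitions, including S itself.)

10

Start with {F, G, I}.
From F via epsilon: add E.
From G via epsilon: add N.
From I via epsilon: add L.
From L via epsilon: add O.
From N via epsilon: add A.
From A via epsilon: add C, J.
epsilon-closure = {A, C, E, F, G, I, J, L, N, O}, which has 10 states.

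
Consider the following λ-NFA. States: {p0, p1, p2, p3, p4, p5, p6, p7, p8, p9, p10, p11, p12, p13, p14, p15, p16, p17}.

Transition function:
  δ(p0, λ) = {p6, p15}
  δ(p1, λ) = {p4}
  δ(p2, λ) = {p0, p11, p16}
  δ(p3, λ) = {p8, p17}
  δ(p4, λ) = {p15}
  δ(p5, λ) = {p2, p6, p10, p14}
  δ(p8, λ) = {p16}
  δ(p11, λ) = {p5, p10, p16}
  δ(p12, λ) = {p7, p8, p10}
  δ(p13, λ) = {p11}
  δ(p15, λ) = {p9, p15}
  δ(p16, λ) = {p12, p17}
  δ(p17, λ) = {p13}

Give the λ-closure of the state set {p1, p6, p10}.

{p1, p4, p6, p9, p10, p15}

Start with {p1, p6, p10}.
From p1 via λ: add p4.
From p4 via λ: add p15.
From p15 via λ: add p9.
No new states can be added; the closed set is {p1, p4, p6, p9, p10, p15}.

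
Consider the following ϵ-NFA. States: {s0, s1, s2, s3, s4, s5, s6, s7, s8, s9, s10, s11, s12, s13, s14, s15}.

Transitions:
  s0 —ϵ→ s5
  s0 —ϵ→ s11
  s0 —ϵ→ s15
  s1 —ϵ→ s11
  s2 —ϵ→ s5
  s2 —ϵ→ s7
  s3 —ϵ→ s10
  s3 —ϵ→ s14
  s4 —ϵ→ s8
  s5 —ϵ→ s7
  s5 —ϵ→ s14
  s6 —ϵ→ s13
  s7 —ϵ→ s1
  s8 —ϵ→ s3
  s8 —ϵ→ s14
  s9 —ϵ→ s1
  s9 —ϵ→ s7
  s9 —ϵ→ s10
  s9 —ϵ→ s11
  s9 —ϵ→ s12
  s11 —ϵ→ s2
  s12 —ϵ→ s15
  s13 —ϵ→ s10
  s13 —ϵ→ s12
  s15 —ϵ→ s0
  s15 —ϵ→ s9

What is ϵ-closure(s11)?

Start with {s11}.
From s11 via ϵ: add s2.
From s2 via ϵ: add s5, s7.
From s5 via ϵ: add s14.
From s7 via ϵ: add s1.
No new states can be added; the closed set is {s1, s2, s5, s7, s11, s14}.

{s1, s2, s5, s7, s11, s14}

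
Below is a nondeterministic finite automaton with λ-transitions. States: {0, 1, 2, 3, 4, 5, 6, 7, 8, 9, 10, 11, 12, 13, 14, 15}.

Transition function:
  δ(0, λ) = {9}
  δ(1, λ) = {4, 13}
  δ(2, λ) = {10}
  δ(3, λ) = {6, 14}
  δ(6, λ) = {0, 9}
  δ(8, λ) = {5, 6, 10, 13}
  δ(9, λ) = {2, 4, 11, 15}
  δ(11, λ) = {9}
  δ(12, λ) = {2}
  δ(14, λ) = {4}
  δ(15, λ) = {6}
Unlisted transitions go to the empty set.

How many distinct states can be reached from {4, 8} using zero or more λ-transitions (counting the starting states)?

Start with {4, 8}.
From 8 via λ: add 5, 6, 10, 13.
From 6 via λ: add 0, 9.
From 9 via λ: add 2, 11, 15.
λ-closure = {0, 2, 4, 5, 6, 8, 9, 10, 11, 13, 15}, which has 11 states.

11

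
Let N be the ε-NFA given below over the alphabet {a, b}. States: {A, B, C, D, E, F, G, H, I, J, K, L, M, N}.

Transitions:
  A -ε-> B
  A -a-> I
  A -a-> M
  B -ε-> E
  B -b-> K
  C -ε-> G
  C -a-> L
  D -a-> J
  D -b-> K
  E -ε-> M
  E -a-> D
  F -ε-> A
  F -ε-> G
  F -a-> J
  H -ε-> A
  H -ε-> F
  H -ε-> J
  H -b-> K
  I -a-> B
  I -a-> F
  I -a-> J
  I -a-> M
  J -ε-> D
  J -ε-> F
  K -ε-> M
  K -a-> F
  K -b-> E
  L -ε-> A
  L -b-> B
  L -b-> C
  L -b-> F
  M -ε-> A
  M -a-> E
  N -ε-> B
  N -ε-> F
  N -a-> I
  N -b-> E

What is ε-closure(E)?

{A, B, E, M}

Start with {E}.
From E via ε: add M.
From M via ε: add A.
From A via ε: add B.
No new states can be added; the closed set is {A, B, E, M}.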